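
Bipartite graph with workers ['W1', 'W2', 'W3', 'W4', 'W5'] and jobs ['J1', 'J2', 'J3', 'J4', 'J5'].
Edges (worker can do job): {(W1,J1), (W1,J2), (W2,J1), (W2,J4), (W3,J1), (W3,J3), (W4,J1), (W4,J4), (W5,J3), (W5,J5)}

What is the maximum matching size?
Maximum matching size = 5

Maximum matching: {(W1,J2), (W2,J4), (W3,J3), (W4,J1), (W5,J5)}
Size: 5

This assigns 5 workers to 5 distinct jobs.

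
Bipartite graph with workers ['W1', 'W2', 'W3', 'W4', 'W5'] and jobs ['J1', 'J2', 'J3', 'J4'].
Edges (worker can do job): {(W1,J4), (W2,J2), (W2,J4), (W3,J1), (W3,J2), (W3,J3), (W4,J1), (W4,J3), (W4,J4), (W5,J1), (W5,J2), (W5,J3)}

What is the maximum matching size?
Maximum matching size = 4

Maximum matching: {(W2,J2), (W3,J1), (W4,J4), (W5,J3)}
Size: 4

This assigns 4 workers to 4 distinct jobs.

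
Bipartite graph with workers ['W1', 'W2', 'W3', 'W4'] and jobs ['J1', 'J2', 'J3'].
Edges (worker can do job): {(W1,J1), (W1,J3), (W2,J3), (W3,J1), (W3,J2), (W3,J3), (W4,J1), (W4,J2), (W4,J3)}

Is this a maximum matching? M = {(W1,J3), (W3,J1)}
No, size 2 is not maximum

Proposed matching has size 2.
Maximum matching size for this graph: 3.

This is NOT maximum - can be improved to size 3.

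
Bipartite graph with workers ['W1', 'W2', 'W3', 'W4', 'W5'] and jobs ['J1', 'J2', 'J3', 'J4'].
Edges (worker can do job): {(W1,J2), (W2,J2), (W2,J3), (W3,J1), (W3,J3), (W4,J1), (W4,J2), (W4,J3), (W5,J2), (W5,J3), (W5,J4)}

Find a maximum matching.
Matching: {(W2,J3), (W3,J1), (W4,J2), (W5,J4)}

Maximum matching (size 4):
  W2 → J3
  W3 → J1
  W4 → J2
  W5 → J4

Each worker is assigned to at most one job, and each job to at most one worker.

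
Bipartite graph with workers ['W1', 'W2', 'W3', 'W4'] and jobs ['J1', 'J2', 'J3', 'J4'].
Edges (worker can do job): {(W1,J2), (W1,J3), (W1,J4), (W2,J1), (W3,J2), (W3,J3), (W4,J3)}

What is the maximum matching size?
Maximum matching size = 4

Maximum matching: {(W1,J4), (W2,J1), (W3,J2), (W4,J3)}
Size: 4

This assigns 4 workers to 4 distinct jobs.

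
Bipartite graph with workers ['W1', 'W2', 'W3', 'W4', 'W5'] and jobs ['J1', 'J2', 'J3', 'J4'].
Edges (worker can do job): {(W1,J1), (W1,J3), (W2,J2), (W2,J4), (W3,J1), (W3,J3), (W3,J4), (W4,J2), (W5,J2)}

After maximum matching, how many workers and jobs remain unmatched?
Unmatched: 1 workers, 0 jobs

Maximum matching size: 4
Workers: 5 total, 4 matched, 1 unmatched
Jobs: 4 total, 4 matched, 0 unmatched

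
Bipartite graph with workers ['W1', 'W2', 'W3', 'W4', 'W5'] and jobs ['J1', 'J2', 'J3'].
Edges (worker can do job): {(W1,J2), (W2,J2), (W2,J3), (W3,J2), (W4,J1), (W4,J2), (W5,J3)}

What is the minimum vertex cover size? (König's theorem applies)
Minimum vertex cover size = 3

By König's theorem: in bipartite graphs,
min vertex cover = max matching = 3

Maximum matching has size 3, so minimum vertex cover also has size 3.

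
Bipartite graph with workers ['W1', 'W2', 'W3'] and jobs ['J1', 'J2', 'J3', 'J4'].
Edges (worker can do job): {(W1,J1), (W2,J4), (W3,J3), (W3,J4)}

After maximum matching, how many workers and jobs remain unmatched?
Unmatched: 0 workers, 1 jobs

Maximum matching size: 3
Workers: 3 total, 3 matched, 0 unmatched
Jobs: 4 total, 3 matched, 1 unmatched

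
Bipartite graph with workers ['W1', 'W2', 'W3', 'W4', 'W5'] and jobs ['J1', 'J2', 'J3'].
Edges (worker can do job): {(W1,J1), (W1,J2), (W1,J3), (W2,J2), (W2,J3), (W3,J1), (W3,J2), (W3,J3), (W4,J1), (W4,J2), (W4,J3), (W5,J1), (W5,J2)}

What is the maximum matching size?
Maximum matching size = 3

Maximum matching: {(W3,J2), (W4,J3), (W5,J1)}
Size: 3

This assigns 3 workers to 3 distinct jobs.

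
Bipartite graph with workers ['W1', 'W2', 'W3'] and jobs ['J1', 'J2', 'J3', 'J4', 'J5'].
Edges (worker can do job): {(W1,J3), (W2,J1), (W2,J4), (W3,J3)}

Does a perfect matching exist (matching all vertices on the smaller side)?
No, maximum matching has size 2 < 3

Maximum matching has size 2, need 3 for perfect matching.
Unmatched workers: ['W1']
Unmatched jobs: ['J5', 'J2', 'J1']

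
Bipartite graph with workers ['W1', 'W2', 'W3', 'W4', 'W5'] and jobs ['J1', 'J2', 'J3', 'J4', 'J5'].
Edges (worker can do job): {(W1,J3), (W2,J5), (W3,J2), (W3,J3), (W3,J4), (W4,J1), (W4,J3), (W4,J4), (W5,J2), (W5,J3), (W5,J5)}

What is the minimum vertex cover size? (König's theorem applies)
Minimum vertex cover size = 5

By König's theorem: in bipartite graphs,
min vertex cover = max matching = 5

Maximum matching has size 5, so minimum vertex cover also has size 5.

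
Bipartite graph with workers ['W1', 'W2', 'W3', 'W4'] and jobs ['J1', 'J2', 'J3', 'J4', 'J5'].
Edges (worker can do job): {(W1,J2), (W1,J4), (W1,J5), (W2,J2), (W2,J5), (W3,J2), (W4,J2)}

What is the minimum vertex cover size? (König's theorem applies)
Minimum vertex cover size = 3

By König's theorem: in bipartite graphs,
min vertex cover = max matching = 3

Maximum matching has size 3, so minimum vertex cover also has size 3.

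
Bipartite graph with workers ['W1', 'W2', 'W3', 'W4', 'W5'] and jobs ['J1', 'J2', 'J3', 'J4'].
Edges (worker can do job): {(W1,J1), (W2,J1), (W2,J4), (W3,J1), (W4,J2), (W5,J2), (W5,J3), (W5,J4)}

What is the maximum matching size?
Maximum matching size = 4

Maximum matching: {(W2,J4), (W3,J1), (W4,J2), (W5,J3)}
Size: 4

This assigns 4 workers to 4 distinct jobs.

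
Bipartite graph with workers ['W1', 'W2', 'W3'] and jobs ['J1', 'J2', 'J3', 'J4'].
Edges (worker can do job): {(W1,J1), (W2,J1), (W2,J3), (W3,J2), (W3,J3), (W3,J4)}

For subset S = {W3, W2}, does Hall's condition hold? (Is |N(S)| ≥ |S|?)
Yes: |N(S)| = 4, |S| = 2

Subset S = {W3, W2}
Neighbors N(S) = {J1, J2, J3, J4}

|N(S)| = 4, |S| = 2
Hall's condition: |N(S)| ≥ |S| is satisfied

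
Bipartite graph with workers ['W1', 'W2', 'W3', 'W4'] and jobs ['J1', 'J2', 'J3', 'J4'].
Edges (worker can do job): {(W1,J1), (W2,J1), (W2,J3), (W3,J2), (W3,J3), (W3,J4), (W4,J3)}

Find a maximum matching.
Matching: {(W1,J1), (W3,J4), (W4,J3)}

Maximum matching (size 3):
  W1 → J1
  W3 → J4
  W4 → J3

Each worker is assigned to at most one job, and each job to at most one worker.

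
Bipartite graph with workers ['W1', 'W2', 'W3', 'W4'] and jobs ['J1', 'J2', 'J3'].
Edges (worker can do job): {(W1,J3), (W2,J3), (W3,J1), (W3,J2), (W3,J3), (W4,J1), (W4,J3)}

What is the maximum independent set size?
Maximum independent set = 4

By König's theorem:
- Min vertex cover = Max matching = 3
- Max independent set = Total vertices - Min vertex cover
- Max independent set = 7 - 3 = 4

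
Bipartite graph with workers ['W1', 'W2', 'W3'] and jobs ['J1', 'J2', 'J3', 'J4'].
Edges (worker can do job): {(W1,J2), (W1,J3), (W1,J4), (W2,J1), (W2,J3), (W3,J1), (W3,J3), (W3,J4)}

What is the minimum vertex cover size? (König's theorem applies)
Minimum vertex cover size = 3

By König's theorem: in bipartite graphs,
min vertex cover = max matching = 3

Maximum matching has size 3, so minimum vertex cover also has size 3.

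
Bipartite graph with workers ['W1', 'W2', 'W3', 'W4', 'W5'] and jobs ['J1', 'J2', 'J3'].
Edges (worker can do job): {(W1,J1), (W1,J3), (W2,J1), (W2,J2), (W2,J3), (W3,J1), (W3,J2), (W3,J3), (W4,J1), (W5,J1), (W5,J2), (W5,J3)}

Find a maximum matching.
Matching: {(W1,J3), (W3,J2), (W5,J1)}

Maximum matching (size 3):
  W1 → J3
  W3 → J2
  W5 → J1

Each worker is assigned to at most one job, and each job to at most one worker.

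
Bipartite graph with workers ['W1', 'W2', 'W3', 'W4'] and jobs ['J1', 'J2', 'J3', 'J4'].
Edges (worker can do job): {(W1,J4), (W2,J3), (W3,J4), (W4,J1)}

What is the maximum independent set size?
Maximum independent set = 5

By König's theorem:
- Min vertex cover = Max matching = 3
- Max independent set = Total vertices - Min vertex cover
- Max independent set = 8 - 3 = 5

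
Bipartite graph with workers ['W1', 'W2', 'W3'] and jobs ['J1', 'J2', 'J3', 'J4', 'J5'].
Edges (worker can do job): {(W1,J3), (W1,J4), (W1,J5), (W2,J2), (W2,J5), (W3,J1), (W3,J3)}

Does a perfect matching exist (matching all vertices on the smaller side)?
Yes, perfect matching exists (size 3)

Perfect matching: {(W1,J5), (W2,J2), (W3,J1)}
All 3 vertices on the smaller side are matched.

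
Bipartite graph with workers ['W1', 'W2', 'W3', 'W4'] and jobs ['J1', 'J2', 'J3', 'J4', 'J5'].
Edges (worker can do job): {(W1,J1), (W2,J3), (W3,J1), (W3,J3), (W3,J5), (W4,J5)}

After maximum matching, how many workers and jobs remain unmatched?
Unmatched: 1 workers, 2 jobs

Maximum matching size: 3
Workers: 4 total, 3 matched, 1 unmatched
Jobs: 5 total, 3 matched, 2 unmatched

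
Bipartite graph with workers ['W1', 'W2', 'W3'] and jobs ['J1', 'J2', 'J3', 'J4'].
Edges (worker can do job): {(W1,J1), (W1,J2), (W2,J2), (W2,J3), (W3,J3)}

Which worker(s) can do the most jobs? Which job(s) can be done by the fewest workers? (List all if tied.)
Most versatile: W1, W2 (2 jobs); Least covered: J4 (0 workers)

Worker degrees (jobs they can do): W1:2, W2:2, W3:1
Job degrees (workers who can do it): J1:1, J2:2, J3:2, J4:0

Maximum worker degree is 2, achieved by: W1, W2
Minimum job degree is 0, achieved by: J4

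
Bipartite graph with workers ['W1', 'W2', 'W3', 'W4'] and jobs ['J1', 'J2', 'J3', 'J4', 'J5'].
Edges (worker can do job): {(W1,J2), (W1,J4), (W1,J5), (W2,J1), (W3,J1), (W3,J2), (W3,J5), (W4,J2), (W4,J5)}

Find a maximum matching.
Matching: {(W1,J4), (W2,J1), (W3,J2), (W4,J5)}

Maximum matching (size 4):
  W1 → J4
  W2 → J1
  W3 → J2
  W4 → J5

Each worker is assigned to at most one job, and each job to at most one worker.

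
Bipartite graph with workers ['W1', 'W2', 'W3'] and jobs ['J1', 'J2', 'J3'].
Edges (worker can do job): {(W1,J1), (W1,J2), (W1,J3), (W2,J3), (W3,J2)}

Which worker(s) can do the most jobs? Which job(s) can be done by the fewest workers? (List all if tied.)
Most versatile: W1 (3 jobs); Least covered: J1 (1 workers)

Worker degrees (jobs they can do): W1:3, W2:1, W3:1
Job degrees (workers who can do it): J1:1, J2:2, J3:2

Maximum worker degree is 3, achieved by: W1
Minimum job degree is 1, achieved by: J1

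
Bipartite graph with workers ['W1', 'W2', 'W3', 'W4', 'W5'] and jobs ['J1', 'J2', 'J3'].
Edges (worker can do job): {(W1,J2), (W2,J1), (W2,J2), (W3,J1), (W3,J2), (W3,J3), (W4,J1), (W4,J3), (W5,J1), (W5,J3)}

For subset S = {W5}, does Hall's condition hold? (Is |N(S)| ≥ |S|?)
Yes: |N(S)| = 2, |S| = 1

Subset S = {W5}
Neighbors N(S) = {J1, J3}

|N(S)| = 2, |S| = 1
Hall's condition: |N(S)| ≥ |S| is satisfied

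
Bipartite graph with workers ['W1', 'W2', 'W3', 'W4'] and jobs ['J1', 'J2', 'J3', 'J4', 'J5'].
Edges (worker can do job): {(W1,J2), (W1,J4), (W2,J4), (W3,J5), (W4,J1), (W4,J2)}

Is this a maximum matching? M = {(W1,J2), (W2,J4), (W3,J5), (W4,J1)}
Yes, size 4 is maximum

Proposed matching has size 4.
Maximum matching size for this graph: 4.

This is a maximum matching.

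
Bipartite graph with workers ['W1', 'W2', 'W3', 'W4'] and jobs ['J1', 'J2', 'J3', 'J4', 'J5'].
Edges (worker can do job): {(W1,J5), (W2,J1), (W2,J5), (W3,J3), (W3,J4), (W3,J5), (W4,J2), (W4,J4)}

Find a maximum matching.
Matching: {(W1,J5), (W2,J1), (W3,J3), (W4,J4)}

Maximum matching (size 4):
  W1 → J5
  W2 → J1
  W3 → J3
  W4 → J4

Each worker is assigned to at most one job, and each job to at most one worker.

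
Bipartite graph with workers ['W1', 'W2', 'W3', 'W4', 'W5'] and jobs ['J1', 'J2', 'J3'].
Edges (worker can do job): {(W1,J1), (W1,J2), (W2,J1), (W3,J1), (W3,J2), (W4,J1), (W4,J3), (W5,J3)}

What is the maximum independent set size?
Maximum independent set = 5

By König's theorem:
- Min vertex cover = Max matching = 3
- Max independent set = Total vertices - Min vertex cover
- Max independent set = 8 - 3 = 5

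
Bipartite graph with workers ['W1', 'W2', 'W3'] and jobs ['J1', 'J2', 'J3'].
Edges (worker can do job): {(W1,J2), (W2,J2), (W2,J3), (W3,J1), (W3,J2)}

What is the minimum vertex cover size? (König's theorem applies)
Minimum vertex cover size = 3

By König's theorem: in bipartite graphs,
min vertex cover = max matching = 3

Maximum matching has size 3, so minimum vertex cover also has size 3.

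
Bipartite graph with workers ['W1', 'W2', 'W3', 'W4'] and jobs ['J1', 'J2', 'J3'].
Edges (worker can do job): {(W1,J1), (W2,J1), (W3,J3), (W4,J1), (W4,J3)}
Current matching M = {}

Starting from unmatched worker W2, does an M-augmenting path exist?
Yes: W2 → J1

An M-augmenting path alternates non-matching / matching edges, starting and ending at unmatched vertices.
Path: W2 → J1
(J1 is unmatched in M, so the path is augmenting.)
Flipping edges along this path would increase |M| from 0 to 1.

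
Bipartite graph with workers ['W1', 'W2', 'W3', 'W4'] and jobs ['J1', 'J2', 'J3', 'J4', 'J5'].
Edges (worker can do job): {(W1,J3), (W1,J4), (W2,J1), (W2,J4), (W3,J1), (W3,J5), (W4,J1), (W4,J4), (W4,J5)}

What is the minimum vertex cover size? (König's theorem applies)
Minimum vertex cover size = 4

By König's theorem: in bipartite graphs,
min vertex cover = max matching = 4

Maximum matching has size 4, so minimum vertex cover also has size 4.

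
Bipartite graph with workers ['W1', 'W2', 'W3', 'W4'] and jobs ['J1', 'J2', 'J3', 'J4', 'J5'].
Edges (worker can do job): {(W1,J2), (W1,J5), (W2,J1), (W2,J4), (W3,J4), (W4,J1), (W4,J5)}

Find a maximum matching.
Matching: {(W1,J2), (W2,J1), (W3,J4), (W4,J5)}

Maximum matching (size 4):
  W1 → J2
  W2 → J1
  W3 → J4
  W4 → J5

Each worker is assigned to at most one job, and each job to at most one worker.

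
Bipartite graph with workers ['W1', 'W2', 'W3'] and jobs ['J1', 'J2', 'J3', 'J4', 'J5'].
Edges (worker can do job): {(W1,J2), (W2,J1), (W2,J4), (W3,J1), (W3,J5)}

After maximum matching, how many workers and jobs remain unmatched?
Unmatched: 0 workers, 2 jobs

Maximum matching size: 3
Workers: 3 total, 3 matched, 0 unmatched
Jobs: 5 total, 3 matched, 2 unmatched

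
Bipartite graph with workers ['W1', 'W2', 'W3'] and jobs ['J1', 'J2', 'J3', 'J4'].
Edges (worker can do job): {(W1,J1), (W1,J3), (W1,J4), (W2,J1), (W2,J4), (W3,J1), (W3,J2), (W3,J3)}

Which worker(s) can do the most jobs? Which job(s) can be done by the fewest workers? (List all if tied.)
Most versatile: W1, W3 (3 jobs); Least covered: J2 (1 workers)

Worker degrees (jobs they can do): W1:3, W2:2, W3:3
Job degrees (workers who can do it): J1:3, J2:1, J3:2, J4:2

Maximum worker degree is 3, achieved by: W1, W3
Minimum job degree is 1, achieved by: J2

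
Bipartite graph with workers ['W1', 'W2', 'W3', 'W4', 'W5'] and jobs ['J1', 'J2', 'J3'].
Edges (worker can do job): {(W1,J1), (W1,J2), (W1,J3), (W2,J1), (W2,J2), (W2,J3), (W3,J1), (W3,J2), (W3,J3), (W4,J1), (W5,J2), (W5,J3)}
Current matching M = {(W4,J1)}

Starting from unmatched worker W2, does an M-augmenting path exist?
Yes: W2 → J2

An M-augmenting path alternates non-matching / matching edges, starting and ending at unmatched vertices.
Path: W2 → J2
(J2 is unmatched in M, so the path is augmenting.)
Flipping edges along this path would increase |M| from 1 to 2.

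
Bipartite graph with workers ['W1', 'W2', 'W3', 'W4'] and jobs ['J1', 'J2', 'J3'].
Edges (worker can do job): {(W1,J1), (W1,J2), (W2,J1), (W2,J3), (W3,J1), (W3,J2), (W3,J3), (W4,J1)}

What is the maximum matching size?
Maximum matching size = 3

Maximum matching: {(W1,J2), (W3,J3), (W4,J1)}
Size: 3

This assigns 3 workers to 3 distinct jobs.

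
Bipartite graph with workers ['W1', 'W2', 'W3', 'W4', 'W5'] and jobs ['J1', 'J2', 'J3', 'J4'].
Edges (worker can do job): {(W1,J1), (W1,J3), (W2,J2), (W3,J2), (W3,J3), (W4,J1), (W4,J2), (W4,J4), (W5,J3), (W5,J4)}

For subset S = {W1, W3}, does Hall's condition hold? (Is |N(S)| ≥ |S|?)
Yes: |N(S)| = 3, |S| = 2

Subset S = {W1, W3}
Neighbors N(S) = {J1, J2, J3}

|N(S)| = 3, |S| = 2
Hall's condition: |N(S)| ≥ |S| is satisfied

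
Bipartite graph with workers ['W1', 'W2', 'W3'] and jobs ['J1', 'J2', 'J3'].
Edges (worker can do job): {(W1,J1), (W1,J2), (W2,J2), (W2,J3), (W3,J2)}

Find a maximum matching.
Matching: {(W1,J1), (W2,J3), (W3,J2)}

Maximum matching (size 3):
  W1 → J1
  W2 → J3
  W3 → J2

Each worker is assigned to at most one job, and each job to at most one worker.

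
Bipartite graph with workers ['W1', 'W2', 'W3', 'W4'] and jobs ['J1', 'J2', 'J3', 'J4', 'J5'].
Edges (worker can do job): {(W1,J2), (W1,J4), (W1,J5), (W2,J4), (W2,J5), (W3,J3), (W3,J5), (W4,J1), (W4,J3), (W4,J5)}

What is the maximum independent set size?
Maximum independent set = 5

By König's theorem:
- Min vertex cover = Max matching = 4
- Max independent set = Total vertices - Min vertex cover
- Max independent set = 9 - 4 = 5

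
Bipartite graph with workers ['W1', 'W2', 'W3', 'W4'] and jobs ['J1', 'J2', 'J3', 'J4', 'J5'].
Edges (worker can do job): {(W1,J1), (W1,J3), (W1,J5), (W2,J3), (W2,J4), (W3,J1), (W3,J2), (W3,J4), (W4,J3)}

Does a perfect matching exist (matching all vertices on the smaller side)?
Yes, perfect matching exists (size 4)

Perfect matching: {(W1,J1), (W2,J4), (W3,J2), (W4,J3)}
All 4 vertices on the smaller side are matched.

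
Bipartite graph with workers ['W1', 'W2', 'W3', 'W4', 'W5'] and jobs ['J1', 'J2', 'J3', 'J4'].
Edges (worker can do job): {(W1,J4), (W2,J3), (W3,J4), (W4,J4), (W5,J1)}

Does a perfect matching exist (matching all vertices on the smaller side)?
No, maximum matching has size 3 < 4

Maximum matching has size 3, need 4 for perfect matching.
Unmatched workers: ['W4', 'W1']
Unmatched jobs: ['J2']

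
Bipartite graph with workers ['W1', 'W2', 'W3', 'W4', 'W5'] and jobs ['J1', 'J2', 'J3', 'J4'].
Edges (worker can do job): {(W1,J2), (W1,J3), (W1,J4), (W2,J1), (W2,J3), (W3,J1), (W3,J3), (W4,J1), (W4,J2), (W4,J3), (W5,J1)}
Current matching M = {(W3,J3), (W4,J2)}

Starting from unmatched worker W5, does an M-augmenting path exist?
Yes: W5 → J1

An M-augmenting path alternates non-matching / matching edges, starting and ending at unmatched vertices.
Path: W5 → J1
(J1 is unmatched in M, so the path is augmenting.)
Flipping edges along this path would increase |M| from 2 to 3.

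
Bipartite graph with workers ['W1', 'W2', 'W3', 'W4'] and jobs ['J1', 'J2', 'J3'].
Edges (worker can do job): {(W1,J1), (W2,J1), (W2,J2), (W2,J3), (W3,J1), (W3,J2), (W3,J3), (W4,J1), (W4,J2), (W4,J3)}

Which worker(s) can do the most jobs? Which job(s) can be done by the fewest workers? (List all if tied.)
Most versatile: W2, W3, W4 (3 jobs); Least covered: J2, J3 (3 workers)

Worker degrees (jobs they can do): W1:1, W2:3, W3:3, W4:3
Job degrees (workers who can do it): J1:4, J2:3, J3:3

Maximum worker degree is 3, achieved by: W2, W3, W4
Minimum job degree is 3, achieved by: J2, J3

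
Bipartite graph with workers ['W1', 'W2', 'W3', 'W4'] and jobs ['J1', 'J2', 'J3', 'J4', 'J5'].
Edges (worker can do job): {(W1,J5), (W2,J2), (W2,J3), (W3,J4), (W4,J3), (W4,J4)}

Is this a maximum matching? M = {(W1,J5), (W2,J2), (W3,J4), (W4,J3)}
Yes, size 4 is maximum

Proposed matching has size 4.
Maximum matching size for this graph: 4.

This is a maximum matching.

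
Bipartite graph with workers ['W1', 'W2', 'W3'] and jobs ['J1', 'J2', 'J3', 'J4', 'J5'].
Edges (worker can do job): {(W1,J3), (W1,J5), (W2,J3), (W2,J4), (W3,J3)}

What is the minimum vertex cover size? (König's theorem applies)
Minimum vertex cover size = 3

By König's theorem: in bipartite graphs,
min vertex cover = max matching = 3

Maximum matching has size 3, so minimum vertex cover also has size 3.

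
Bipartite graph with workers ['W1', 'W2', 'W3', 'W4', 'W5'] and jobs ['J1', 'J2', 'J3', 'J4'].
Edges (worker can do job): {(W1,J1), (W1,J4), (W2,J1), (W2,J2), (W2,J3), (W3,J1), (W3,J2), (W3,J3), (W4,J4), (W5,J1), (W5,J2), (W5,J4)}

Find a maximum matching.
Matching: {(W2,J3), (W3,J2), (W4,J4), (W5,J1)}

Maximum matching (size 4):
  W2 → J3
  W3 → J2
  W4 → J4
  W5 → J1

Each worker is assigned to at most one job, and each job to at most one worker.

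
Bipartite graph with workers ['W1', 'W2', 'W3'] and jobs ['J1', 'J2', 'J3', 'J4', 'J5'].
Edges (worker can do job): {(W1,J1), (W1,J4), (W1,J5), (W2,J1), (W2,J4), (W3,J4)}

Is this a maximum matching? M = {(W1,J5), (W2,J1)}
No, size 2 is not maximum

Proposed matching has size 2.
Maximum matching size for this graph: 3.

This is NOT maximum - can be improved to size 3.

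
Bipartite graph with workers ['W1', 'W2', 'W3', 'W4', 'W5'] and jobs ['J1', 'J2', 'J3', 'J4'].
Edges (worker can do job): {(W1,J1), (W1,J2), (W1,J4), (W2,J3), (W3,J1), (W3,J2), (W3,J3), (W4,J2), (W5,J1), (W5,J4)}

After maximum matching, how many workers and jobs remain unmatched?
Unmatched: 1 workers, 0 jobs

Maximum matching size: 4
Workers: 5 total, 4 matched, 1 unmatched
Jobs: 4 total, 4 matched, 0 unmatched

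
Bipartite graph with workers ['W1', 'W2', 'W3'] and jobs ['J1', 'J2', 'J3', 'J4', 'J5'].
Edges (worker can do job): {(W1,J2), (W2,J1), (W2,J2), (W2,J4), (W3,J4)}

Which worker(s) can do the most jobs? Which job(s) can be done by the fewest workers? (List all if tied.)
Most versatile: W2 (3 jobs); Least covered: J3, J5 (0 workers)

Worker degrees (jobs they can do): W1:1, W2:3, W3:1
Job degrees (workers who can do it): J1:1, J2:2, J3:0, J4:2, J5:0

Maximum worker degree is 3, achieved by: W2
Minimum job degree is 0, achieved by: J3, J5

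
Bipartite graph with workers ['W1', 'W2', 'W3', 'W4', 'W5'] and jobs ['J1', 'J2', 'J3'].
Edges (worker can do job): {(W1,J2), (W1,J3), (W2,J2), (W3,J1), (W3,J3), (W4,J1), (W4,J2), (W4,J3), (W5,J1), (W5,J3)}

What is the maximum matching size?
Maximum matching size = 3

Maximum matching: {(W3,J3), (W4,J2), (W5,J1)}
Size: 3

This assigns 3 workers to 3 distinct jobs.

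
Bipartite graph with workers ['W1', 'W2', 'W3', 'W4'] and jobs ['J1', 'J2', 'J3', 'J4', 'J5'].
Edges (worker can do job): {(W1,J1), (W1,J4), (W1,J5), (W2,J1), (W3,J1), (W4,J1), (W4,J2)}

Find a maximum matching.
Matching: {(W1,J5), (W3,J1), (W4,J2)}

Maximum matching (size 3):
  W1 → J5
  W3 → J1
  W4 → J2

Each worker is assigned to at most one job, and each job to at most one worker.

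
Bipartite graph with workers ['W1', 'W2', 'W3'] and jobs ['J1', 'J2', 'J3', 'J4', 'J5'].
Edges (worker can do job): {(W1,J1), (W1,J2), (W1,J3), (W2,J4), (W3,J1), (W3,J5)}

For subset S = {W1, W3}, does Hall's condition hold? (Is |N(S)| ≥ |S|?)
Yes: |N(S)| = 4, |S| = 2

Subset S = {W1, W3}
Neighbors N(S) = {J1, J2, J3, J5}

|N(S)| = 4, |S| = 2
Hall's condition: |N(S)| ≥ |S| is satisfied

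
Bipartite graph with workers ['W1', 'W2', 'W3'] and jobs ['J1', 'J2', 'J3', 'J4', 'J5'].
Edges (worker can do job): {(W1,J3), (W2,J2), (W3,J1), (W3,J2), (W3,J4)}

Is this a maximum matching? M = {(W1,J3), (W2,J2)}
No, size 2 is not maximum

Proposed matching has size 2.
Maximum matching size for this graph: 3.

This is NOT maximum - can be improved to size 3.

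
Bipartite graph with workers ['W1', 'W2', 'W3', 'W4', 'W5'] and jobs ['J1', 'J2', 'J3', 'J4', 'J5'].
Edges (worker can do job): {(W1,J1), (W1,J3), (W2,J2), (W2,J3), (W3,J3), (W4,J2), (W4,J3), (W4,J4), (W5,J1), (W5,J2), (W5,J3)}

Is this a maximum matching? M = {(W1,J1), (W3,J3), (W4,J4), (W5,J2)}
Yes, size 4 is maximum

Proposed matching has size 4.
Maximum matching size for this graph: 4.

This is a maximum matching.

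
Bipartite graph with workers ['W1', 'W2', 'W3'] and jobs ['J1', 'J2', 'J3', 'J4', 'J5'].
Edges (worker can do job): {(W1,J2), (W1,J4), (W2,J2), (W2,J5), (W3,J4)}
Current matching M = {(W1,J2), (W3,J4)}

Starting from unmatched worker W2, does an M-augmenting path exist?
Yes: W2 → J5

An M-augmenting path alternates non-matching / matching edges, starting and ending at unmatched vertices.
Path: W2 → J5
(J5 is unmatched in M, so the path is augmenting.)
Flipping edges along this path would increase |M| from 2 to 3.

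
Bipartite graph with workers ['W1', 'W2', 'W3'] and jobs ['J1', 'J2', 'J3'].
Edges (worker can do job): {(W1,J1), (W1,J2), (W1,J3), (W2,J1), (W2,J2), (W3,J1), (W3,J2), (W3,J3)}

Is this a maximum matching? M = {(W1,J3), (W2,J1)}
No, size 2 is not maximum

Proposed matching has size 2.
Maximum matching size for this graph: 3.

This is NOT maximum - can be improved to size 3.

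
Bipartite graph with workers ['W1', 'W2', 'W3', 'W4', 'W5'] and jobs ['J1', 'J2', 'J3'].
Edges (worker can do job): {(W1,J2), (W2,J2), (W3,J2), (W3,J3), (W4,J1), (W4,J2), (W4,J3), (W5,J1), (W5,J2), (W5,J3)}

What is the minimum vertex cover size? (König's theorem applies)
Minimum vertex cover size = 3

By König's theorem: in bipartite graphs,
min vertex cover = max matching = 3

Maximum matching has size 3, so minimum vertex cover also has size 3.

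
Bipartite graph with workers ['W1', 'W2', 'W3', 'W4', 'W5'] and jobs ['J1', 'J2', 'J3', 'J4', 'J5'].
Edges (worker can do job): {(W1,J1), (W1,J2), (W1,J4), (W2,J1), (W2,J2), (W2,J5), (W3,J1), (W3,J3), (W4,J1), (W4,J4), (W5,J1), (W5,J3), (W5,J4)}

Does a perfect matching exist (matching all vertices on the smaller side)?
Yes, perfect matching exists (size 5)

Perfect matching: {(W1,J2), (W2,J5), (W3,J3), (W4,J1), (W5,J4)}
All 5 vertices on the smaller side are matched.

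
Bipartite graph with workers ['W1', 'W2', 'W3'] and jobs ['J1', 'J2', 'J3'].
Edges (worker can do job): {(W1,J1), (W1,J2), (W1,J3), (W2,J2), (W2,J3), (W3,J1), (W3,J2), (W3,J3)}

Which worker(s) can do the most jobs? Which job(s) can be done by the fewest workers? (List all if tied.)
Most versatile: W1, W3 (3 jobs); Least covered: J1 (2 workers)

Worker degrees (jobs they can do): W1:3, W2:2, W3:3
Job degrees (workers who can do it): J1:2, J2:3, J3:3

Maximum worker degree is 3, achieved by: W1, W3
Minimum job degree is 2, achieved by: J1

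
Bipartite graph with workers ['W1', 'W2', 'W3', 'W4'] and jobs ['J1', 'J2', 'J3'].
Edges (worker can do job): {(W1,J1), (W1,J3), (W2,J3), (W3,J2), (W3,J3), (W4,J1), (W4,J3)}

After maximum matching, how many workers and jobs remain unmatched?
Unmatched: 1 workers, 0 jobs

Maximum matching size: 3
Workers: 4 total, 3 matched, 1 unmatched
Jobs: 3 total, 3 matched, 0 unmatched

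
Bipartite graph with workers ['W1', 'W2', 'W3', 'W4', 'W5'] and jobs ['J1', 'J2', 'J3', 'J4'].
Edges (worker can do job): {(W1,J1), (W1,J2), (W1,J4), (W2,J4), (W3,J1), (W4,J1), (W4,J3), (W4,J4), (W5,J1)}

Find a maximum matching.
Matching: {(W1,J2), (W2,J4), (W3,J1), (W4,J3)}

Maximum matching (size 4):
  W1 → J2
  W2 → J4
  W3 → J1
  W4 → J3

Each worker is assigned to at most one job, and each job to at most one worker.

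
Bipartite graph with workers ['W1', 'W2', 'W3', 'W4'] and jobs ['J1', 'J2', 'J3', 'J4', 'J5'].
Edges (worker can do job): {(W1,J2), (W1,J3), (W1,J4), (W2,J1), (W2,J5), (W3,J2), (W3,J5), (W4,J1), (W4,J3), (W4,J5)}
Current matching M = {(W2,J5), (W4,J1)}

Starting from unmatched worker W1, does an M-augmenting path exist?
Yes: W1 → J3

An M-augmenting path alternates non-matching / matching edges, starting and ending at unmatched vertices.
Path: W1 → J3
(J3 is unmatched in M, so the path is augmenting.)
Flipping edges along this path would increase |M| from 2 to 3.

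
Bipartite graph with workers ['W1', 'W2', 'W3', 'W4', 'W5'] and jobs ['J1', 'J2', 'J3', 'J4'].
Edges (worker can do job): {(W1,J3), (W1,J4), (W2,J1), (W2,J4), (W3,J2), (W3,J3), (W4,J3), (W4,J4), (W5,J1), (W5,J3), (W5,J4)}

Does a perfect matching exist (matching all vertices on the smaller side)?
Yes, perfect matching exists (size 4)

Perfect matching: {(W1,J3), (W3,J2), (W4,J4), (W5,J1)}
All 4 vertices on the smaller side are matched.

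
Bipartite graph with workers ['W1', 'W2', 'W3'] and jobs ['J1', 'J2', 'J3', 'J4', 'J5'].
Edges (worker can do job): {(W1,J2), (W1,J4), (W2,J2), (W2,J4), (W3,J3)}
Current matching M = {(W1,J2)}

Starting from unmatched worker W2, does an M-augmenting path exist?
Yes: W2 → J4

An M-augmenting path alternates non-matching / matching edges, starting and ending at unmatched vertices.
Path: W2 → J4
(J4 is unmatched in M, so the path is augmenting.)
Flipping edges along this path would increase |M| from 1 to 2.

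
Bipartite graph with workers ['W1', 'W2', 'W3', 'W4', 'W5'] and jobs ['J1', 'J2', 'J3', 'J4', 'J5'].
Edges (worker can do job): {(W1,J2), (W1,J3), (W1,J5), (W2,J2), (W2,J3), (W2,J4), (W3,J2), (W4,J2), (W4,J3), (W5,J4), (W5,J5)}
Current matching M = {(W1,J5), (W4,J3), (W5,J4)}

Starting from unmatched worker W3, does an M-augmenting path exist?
Yes: W3 → J2

An M-augmenting path alternates non-matching / matching edges, starting and ending at unmatched vertices.
Path: W3 → J2
(J2 is unmatched in M, so the path is augmenting.)
Flipping edges along this path would increase |M| from 3 to 4.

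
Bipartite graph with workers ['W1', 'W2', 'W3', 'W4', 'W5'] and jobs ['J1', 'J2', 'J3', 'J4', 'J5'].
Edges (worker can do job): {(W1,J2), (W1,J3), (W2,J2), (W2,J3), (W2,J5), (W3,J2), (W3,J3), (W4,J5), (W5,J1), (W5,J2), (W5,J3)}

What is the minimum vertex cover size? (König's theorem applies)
Minimum vertex cover size = 4

By König's theorem: in bipartite graphs,
min vertex cover = max matching = 4

Maximum matching has size 4, so minimum vertex cover also has size 4.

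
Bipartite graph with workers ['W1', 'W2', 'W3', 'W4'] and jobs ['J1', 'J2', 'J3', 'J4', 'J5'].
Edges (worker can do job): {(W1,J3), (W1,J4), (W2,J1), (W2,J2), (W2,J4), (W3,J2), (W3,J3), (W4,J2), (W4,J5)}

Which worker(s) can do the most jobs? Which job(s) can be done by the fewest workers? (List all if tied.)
Most versatile: W2 (3 jobs); Least covered: J1, J5 (1 workers)

Worker degrees (jobs they can do): W1:2, W2:3, W3:2, W4:2
Job degrees (workers who can do it): J1:1, J2:3, J3:2, J4:2, J5:1

Maximum worker degree is 3, achieved by: W2
Minimum job degree is 1, achieved by: J1, J5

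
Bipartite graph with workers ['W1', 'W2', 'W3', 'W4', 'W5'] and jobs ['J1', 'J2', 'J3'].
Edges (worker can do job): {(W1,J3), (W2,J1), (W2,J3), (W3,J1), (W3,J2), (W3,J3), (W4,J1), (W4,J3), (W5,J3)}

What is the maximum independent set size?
Maximum independent set = 5

By König's theorem:
- Min vertex cover = Max matching = 3
- Max independent set = Total vertices - Min vertex cover
- Max independent set = 8 - 3 = 5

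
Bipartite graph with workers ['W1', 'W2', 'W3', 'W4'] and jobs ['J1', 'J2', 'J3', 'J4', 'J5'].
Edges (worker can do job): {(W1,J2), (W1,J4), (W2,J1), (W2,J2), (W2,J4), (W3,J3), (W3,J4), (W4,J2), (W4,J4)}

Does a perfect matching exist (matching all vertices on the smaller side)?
Yes, perfect matching exists (size 4)

Perfect matching: {(W1,J4), (W2,J1), (W3,J3), (W4,J2)}
All 4 vertices on the smaller side are matched.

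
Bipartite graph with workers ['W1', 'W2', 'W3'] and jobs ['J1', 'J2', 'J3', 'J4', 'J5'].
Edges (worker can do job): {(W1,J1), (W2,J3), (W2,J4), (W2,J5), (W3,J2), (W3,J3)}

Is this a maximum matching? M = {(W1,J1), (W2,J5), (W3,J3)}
Yes, size 3 is maximum

Proposed matching has size 3.
Maximum matching size for this graph: 3.

This is a maximum matching.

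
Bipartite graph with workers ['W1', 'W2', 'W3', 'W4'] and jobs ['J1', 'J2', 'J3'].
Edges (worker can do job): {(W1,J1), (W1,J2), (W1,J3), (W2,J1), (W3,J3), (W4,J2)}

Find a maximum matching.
Matching: {(W1,J1), (W3,J3), (W4,J2)}

Maximum matching (size 3):
  W1 → J1
  W3 → J3
  W4 → J2

Each worker is assigned to at most one job, and each job to at most one worker.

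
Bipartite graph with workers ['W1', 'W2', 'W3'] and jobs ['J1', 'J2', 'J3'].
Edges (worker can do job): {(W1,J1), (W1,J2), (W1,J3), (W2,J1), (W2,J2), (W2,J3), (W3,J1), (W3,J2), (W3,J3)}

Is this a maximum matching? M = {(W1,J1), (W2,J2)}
No, size 2 is not maximum

Proposed matching has size 2.
Maximum matching size for this graph: 3.

This is NOT maximum - can be improved to size 3.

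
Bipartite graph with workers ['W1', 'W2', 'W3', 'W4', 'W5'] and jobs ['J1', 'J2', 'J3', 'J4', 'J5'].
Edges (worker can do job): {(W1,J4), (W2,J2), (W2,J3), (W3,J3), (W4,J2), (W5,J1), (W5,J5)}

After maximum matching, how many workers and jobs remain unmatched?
Unmatched: 1 workers, 1 jobs

Maximum matching size: 4
Workers: 5 total, 4 matched, 1 unmatched
Jobs: 5 total, 4 matched, 1 unmatched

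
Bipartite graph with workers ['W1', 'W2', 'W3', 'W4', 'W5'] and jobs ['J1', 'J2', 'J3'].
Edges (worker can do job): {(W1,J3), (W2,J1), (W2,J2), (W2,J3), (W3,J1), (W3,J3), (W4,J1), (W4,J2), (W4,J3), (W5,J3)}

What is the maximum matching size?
Maximum matching size = 3

Maximum matching: {(W3,J1), (W4,J2), (W5,J3)}
Size: 3

This assigns 3 workers to 3 distinct jobs.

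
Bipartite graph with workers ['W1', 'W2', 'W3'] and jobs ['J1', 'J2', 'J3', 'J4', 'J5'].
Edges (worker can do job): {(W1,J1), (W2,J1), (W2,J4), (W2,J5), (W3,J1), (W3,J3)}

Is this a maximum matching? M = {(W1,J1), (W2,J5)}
No, size 2 is not maximum

Proposed matching has size 2.
Maximum matching size for this graph: 3.

This is NOT maximum - can be improved to size 3.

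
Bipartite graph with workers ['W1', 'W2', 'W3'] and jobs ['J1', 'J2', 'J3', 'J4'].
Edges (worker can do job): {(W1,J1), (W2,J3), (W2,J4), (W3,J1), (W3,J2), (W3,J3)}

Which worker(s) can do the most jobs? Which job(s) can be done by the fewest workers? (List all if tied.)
Most versatile: W3 (3 jobs); Least covered: J2, J4 (1 workers)

Worker degrees (jobs they can do): W1:1, W2:2, W3:3
Job degrees (workers who can do it): J1:2, J2:1, J3:2, J4:1

Maximum worker degree is 3, achieved by: W3
Minimum job degree is 1, achieved by: J2, J4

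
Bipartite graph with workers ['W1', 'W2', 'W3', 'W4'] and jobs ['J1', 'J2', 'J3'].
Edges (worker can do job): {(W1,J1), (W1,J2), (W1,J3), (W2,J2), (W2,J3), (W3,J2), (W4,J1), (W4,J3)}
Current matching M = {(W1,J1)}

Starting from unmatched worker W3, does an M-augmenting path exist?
Yes: W3 → J2

An M-augmenting path alternates non-matching / matching edges, starting and ending at unmatched vertices.
Path: W3 → J2
(J2 is unmatched in M, so the path is augmenting.)
Flipping edges along this path would increase |M| from 1 to 2.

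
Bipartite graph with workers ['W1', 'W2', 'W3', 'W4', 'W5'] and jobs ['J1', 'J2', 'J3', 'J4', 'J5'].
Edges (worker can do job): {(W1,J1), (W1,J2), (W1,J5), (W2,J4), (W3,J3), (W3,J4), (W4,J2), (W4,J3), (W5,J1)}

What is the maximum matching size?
Maximum matching size = 5

Maximum matching: {(W1,J5), (W2,J4), (W3,J3), (W4,J2), (W5,J1)}
Size: 5

This assigns 5 workers to 5 distinct jobs.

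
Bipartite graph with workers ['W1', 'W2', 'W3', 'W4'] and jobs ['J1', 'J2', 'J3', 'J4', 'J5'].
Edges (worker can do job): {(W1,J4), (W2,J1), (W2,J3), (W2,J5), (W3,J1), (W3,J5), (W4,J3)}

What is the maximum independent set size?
Maximum independent set = 5

By König's theorem:
- Min vertex cover = Max matching = 4
- Max independent set = Total vertices - Min vertex cover
- Max independent set = 9 - 4 = 5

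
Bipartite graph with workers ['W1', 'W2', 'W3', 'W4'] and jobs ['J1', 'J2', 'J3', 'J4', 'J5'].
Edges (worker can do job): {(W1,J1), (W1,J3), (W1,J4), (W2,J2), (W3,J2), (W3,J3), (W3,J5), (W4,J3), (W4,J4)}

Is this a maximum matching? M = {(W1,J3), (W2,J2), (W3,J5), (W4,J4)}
Yes, size 4 is maximum

Proposed matching has size 4.
Maximum matching size for this graph: 4.

This is a maximum matching.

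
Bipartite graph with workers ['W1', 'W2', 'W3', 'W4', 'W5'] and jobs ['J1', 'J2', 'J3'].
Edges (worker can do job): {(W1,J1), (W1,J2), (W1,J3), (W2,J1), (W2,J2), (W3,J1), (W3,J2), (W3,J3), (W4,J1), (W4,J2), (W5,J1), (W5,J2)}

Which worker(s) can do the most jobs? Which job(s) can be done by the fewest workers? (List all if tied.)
Most versatile: W1, W3 (3 jobs); Least covered: J3 (2 workers)

Worker degrees (jobs they can do): W1:3, W2:2, W3:3, W4:2, W5:2
Job degrees (workers who can do it): J1:5, J2:5, J3:2

Maximum worker degree is 3, achieved by: W1, W3
Minimum job degree is 2, achieved by: J3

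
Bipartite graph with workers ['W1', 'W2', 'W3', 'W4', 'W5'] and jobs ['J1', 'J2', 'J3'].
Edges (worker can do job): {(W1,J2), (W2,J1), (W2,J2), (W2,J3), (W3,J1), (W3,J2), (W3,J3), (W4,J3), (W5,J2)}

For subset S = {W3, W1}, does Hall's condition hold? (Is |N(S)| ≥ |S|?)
Yes: |N(S)| = 3, |S| = 2

Subset S = {W3, W1}
Neighbors N(S) = {J1, J2, J3}

|N(S)| = 3, |S| = 2
Hall's condition: |N(S)| ≥ |S| is satisfied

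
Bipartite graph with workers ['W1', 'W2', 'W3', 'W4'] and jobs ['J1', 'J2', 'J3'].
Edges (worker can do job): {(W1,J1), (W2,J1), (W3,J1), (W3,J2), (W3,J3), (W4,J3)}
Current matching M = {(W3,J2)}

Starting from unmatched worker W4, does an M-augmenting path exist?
Yes: W4 → J3

An M-augmenting path alternates non-matching / matching edges, starting and ending at unmatched vertices.
Path: W4 → J3
(J3 is unmatched in M, so the path is augmenting.)
Flipping edges along this path would increase |M| from 1 to 2.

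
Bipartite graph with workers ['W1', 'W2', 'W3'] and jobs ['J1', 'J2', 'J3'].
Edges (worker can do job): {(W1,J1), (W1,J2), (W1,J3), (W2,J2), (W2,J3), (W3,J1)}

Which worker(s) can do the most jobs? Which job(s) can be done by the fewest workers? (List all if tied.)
Most versatile: W1 (3 jobs); Least covered: J1, J2, J3 (2 workers)

Worker degrees (jobs they can do): W1:3, W2:2, W3:1
Job degrees (workers who can do it): J1:2, J2:2, J3:2

Maximum worker degree is 3, achieved by: W1
Minimum job degree is 2, achieved by: J1, J2, J3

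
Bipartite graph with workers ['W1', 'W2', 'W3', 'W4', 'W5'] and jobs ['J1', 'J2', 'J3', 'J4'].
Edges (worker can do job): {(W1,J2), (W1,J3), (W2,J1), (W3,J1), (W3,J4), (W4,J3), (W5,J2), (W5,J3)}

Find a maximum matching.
Matching: {(W2,J1), (W3,J4), (W4,J3), (W5,J2)}

Maximum matching (size 4):
  W2 → J1
  W3 → J4
  W4 → J3
  W5 → J2

Each worker is assigned to at most one job, and each job to at most one worker.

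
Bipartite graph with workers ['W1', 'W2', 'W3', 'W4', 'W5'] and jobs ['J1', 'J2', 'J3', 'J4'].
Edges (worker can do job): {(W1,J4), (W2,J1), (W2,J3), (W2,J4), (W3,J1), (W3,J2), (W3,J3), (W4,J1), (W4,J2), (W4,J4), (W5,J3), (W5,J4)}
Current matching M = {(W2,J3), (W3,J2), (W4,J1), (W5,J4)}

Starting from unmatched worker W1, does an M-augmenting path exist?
No augmenting path from W1

Alternating search from W1 reaches jobs: {J1, J2, J3, J4}.
Every reachable job is already matched in M, and following those matched edges back to workers exposes no further unvisited jobs.
No M-augmenting path from W1 exists.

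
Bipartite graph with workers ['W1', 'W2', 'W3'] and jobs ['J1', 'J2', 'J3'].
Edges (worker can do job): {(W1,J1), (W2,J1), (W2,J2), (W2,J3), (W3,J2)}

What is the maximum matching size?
Maximum matching size = 3

Maximum matching: {(W1,J1), (W2,J3), (W3,J2)}
Size: 3

This assigns 3 workers to 3 distinct jobs.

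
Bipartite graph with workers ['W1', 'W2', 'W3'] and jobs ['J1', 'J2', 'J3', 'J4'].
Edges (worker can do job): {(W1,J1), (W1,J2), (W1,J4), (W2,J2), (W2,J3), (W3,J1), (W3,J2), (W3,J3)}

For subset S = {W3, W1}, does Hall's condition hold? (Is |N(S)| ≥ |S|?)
Yes: |N(S)| = 4, |S| = 2

Subset S = {W3, W1}
Neighbors N(S) = {J1, J2, J3, J4}

|N(S)| = 4, |S| = 2
Hall's condition: |N(S)| ≥ |S| is satisfied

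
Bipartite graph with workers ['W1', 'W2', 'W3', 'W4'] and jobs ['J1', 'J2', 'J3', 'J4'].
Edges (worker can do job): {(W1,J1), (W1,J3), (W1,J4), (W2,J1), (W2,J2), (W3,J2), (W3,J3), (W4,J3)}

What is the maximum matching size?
Maximum matching size = 4

Maximum matching: {(W1,J4), (W2,J1), (W3,J2), (W4,J3)}
Size: 4

This assigns 4 workers to 4 distinct jobs.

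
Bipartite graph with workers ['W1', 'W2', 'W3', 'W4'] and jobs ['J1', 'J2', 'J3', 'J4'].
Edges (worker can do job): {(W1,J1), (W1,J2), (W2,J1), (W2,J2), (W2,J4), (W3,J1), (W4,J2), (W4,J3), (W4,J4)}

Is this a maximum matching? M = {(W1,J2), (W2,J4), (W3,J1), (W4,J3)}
Yes, size 4 is maximum

Proposed matching has size 4.
Maximum matching size for this graph: 4.

This is a maximum matching.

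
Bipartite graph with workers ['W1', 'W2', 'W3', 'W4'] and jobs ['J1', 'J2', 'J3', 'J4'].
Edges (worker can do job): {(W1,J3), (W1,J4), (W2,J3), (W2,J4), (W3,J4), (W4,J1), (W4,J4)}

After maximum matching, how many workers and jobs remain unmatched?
Unmatched: 1 workers, 1 jobs

Maximum matching size: 3
Workers: 4 total, 3 matched, 1 unmatched
Jobs: 4 total, 3 matched, 1 unmatched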